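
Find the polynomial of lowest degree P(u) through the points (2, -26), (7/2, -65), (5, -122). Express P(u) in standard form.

P(u) = -4u^2 - 4u - 2

Build the Lagrange basis polynomials:
L_0(u) = (u - 7/2)(u - 5) / [9/2] = (2/9)u^2 - (17/9)u + 35/9
L_1(u) = (u - 2)(u - 5) / [-9/4] = -(4/9)u^2 + (28/9)u - 40/9
L_2(u) = (u - 2)(u - 7/2) / [9/2] = (2/9)u^2 - (11/9)u + 14/9
P(u) = (-26)·L_0 + (-65)·L_1 + (-122)·L_2
  (-26)·L_0(u) = -(52/9)u^2 + (442/9)u - 910/9
  (-65)·L_1(u) = (260/9)u^2 - (1820/9)u + 2600/9
  (-122)·L_2(u) = -(244/9)u^2 + (1342/9)u - 1708/9
Adding term by term: -4u^2 - 4u - 2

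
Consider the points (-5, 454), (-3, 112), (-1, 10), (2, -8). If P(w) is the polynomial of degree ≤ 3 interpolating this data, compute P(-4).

244

Evaluate each Lagrange basis at w = -4:
L_0(-4) = (-1)·(-3)·(-6)/[(-2)·(-4)·(-7)] = 9/28
L_1(-4) = (1)·(-3)·(-6)/[(2)·(-2)·(-5)] = 9/10
L_2(-4) = (1)·(-1)·(-6)/[(4)·(2)·(-3)] = -1/4
L_3(-4) = (1)·(-1)·(-3)/[(7)·(5)·(3)] = 1/35
Sum: 454·(9/28) + 112·(9/10) + 10·(-1/4) + (-8)·(1/35) = 244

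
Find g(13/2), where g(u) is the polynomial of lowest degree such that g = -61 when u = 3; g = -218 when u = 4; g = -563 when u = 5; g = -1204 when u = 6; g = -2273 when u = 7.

-26813/16

Evaluate each Lagrange basis at u = 13/2:
L_0(13/2) = (5/2)·(3/2)·(1/2)·(-1/2)/[(-1)·(-2)·(-3)·(-4)] = -5/128
L_1(13/2) = (7/2)·(3/2)·(1/2)·(-1/2)/[(1)·(-1)·(-2)·(-3)] = 7/32
L_2(13/2) = (7/2)·(5/2)·(1/2)·(-1/2)/[(2)·(1)·(-1)·(-2)] = -35/64
L_3(13/2) = (7/2)·(5/2)·(3/2)·(-1/2)/[(3)·(2)·(1)·(-1)] = 35/32
L_4(13/2) = (7/2)·(5/2)·(3/2)·(1/2)/[(4)·(3)·(2)·(1)] = 35/128
Sum: (-61)·(-5/128) + (-218)·(7/32) + (-563)·(-35/64) + (-1204)·(35/32) + (-2273)·(35/128) = -26813/16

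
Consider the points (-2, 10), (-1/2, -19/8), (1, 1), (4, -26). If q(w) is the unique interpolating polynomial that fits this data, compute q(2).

2

Evaluate each Lagrange basis at w = 2:
L_0(2) = (5/2)·(1)·(-2)/[(-3/2)·(-3)·(-6)] = 5/27
L_1(2) = (4)·(1)·(-2)/[(3/2)·(-3/2)·(-9/2)] = -64/81
L_2(2) = (4)·(5/2)·(-2)/[(3)·(3/2)·(-3)] = 40/27
L_3(2) = (4)·(5/2)·(1)/[(6)·(9/2)·(3)] = 10/81
Sum: 10·(5/27) + (-19/8)·(-64/81) + 1·(40/27) + (-26)·(10/81) = 2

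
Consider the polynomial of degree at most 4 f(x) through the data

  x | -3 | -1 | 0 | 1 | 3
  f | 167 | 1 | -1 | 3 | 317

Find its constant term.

-1

Build the Lagrange basis polynomials:
L_0(x) = (x + 1)x(x - 1)(x - 3) / [144] = (1/144)x^4 - (1/48)x^3 - (1/144)x^2 + (1/48)x
L_1(x) = (x + 3)x(x - 1)(x - 3) / [-16] = -(1/16)x^4 + (1/16)x^3 + (9/16)x^2 - (9/16)x
L_2(x) = (x + 3)(x + 1)(x - 1)(x - 3) / [9] = (1/9)x^4 - (10/9)x^2 + 1
L_3(x) = (x + 3)(x + 1)x(x - 3) / [-16] = -(1/16)x^4 - (1/16)x^3 + (9/16)x^2 + (9/16)x
L_4(x) = (x + 3)(x + 1)x(x - 1) / [144] = (1/144)x^4 + (1/48)x^3 - (1/144)x^2 - (1/48)x
f(x) = 167·L_0 + 1·L_1 + (-1)·L_2 + 3·L_3 + 317·L_4
Only the constant term is needed; take it from each L_i and combine:
167·(0) + 1·(0) + (-1)·(1) + 3·(0) + 317·(0) = -1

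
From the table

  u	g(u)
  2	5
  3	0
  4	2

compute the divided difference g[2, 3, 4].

7/2

g[2,3] = (0 - 5) / (3 - 2) = -5
g[3,4] = (2 - 0) / (4 - 3) = 2
g[2,3,4] = (2 - (-5)) / (4 - 2) = 7/2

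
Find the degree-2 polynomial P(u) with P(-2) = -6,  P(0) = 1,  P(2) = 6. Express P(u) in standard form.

P(u) = -(1/4)u^2 + 3u + 1

Build the Lagrange basis polynomials:
L_0(u) = u(u - 2) / [8] = (1/8)u^2 - (1/4)u
L_1(u) = (u + 2)(u - 2) / [-4] = -(1/4)u^2 + 1
L_2(u) = (u + 2)u / [8] = (1/8)u^2 + (1/4)u
P(u) = (-6)·L_0 + 1·L_1 + 6·L_2
  (-6)·L_0(u) = -(3/4)u^2 + (3/2)u
  1·L_1(u) = -(1/4)u^2 + 1
  6·L_2(u) = (3/4)u^2 + (3/2)u
Adding term by term: -(1/4)u^2 + 3u + 1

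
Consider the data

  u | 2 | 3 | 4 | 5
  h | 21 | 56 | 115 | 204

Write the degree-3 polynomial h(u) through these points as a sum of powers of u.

h(u) = u^3 + 3u^2 + u - 1

L_0(u) = (u - 3)(u - 4)(u - 5) / [-6] = -(1/6)u^3 + 2u^2 - (47/6)u + 10
L_1(u) = (u - 2)(u - 4)(u - 5) / [2] = (1/2)u^3 - (11/2)u^2 + 19u - 20
L_2(u) = (u - 2)(u - 3)(u - 5) / [-2] = -(1/2)u^3 + 5u^2 - (31/2)u + 15
L_3(u) = (u - 2)(u - 3)(u - 4) / [6] = (1/6)u^3 - (3/2)u^2 + (13/3)u - 4
h(u) = 21·L_0 + 56·L_1 + 115·L_2 + 204·L_3
  21·L_0(u) = -(7/2)u^3 + 42u^2 - (329/2)u + 210
  56·L_1(u) = 28u^3 - 308u^2 + 1064u - 1120
  115·L_2(u) = -(115/2)u^3 + 575u^2 - (3565/2)u + 1725
  204·L_3(u) = 34u^3 - 306u^2 + 884u - 816
Adding term by term: u^3 + 3u^2 + u - 1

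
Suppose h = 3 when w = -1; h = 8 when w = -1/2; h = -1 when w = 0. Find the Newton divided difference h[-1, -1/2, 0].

h[-1,-1/2] = (8 - 3) / (-1/2 - (-1)) = 10
h[-1/2,0] = (-1 - 8) / (0 - (-1/2)) = -18
h[-1,-1/2,0] = (-18 - 10) / (0 - (-1)) = -28

-28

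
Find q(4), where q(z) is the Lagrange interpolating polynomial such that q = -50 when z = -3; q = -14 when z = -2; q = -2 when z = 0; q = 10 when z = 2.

118

Evaluate each Lagrange basis at z = 4:
L_0(4) = (6)·(4)·(2)/[(-1)·(-3)·(-5)] = -16/5
L_1(4) = (7)·(4)·(2)/[(1)·(-2)·(-4)] = 7
L_2(4) = (7)·(6)·(2)/[(3)·(2)·(-2)] = -7
L_3(4) = (7)·(6)·(4)/[(5)·(4)·(2)] = 21/5
Sum: (-50)·(-16/5) + (-14)·(7) + (-2)·(-7) + 10·(21/5) = 118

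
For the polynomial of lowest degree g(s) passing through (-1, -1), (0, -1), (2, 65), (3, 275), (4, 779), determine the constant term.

-1

Build the Lagrange basis polynomials:
L_0(s) = s(s - 2)(s - 3)(s - 4) / [60] = (1/60)s^4 - (3/20)s^3 + (13/30)s^2 - (2/5)s
L_1(s) = (s + 1)(s - 2)(s - 3)(s - 4) / [-24] = -(1/24)s^4 + (1/3)s^3 - (17/24)s^2 - (1/12)s + 1
L_2(s) = (s + 1)s(s - 3)(s - 4) / [12] = (1/12)s^4 - (1/2)s^3 + (5/12)s^2 + s
L_3(s) = (s + 1)s(s - 2)(s - 4) / [-12] = -(1/12)s^4 + (5/12)s^3 - (1/6)s^2 - (2/3)s
L_4(s) = (s + 1)s(s - 2)(s - 3) / [40] = (1/40)s^4 - (1/10)s^3 + (1/40)s^2 + (3/20)s
g(s) = (-1)·L_0 + (-1)·L_1 + 65·L_2 + 275·L_3 + 779·L_4
Only the constant term is needed; take it from each L_i and combine:
(-1)·(0) + (-1)·(1) + 65·(0) + 275·(0) + 779·(0) = -1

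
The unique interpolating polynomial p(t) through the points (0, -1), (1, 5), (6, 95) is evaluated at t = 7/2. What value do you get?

Using Newton's divided-difference form:
p[0,1] = (5 - (-1)) / (1 - 0) = 6
p[1,6] = (95 - 5) / (6 - 1) = 18
p[0,1,6] = (18 - 6) / (6 - 0) = 2
p(7/2) = -1 + 6·(7/2) + 2·(7/2)·(5/2) = 75/2

75/2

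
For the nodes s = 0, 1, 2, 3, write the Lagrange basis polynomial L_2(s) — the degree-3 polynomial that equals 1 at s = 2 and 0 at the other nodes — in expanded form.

L_2(s) = -(1/2)s^3 + 2s^2 - (3/2)s

L_2(s) = s(s - 1)(s - 3) / [(2)·(1)·(-1)]
       = (s^3 - 4s^2 + 3s) / (-2)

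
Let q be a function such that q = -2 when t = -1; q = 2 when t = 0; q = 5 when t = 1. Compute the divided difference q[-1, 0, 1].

-1/2

q[-1,0] = (2 - (-2)) / (0 - (-1)) = 4
q[0,1] = (5 - 2) / (1 - 0) = 3
q[-1,0,1] = (3 - 4) / (1 - (-1)) = -1/2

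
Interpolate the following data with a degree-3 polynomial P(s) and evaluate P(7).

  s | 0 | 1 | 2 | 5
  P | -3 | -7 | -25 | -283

Evaluate each Lagrange basis at s = 7:
L_0(7) = (6)·(5)·(2)/[(-1)·(-2)·(-5)] = -6
L_1(7) = (7)·(5)·(2)/[(1)·(-1)·(-4)] = 35/2
L_2(7) = (7)·(6)·(2)/[(2)·(1)·(-3)] = -14
L_3(7) = (7)·(6)·(5)/[(5)·(4)·(3)] = 7/2
Sum: (-3)·(-6) + (-7)·(35/2) + (-25)·(-14) + (-283)·(7/2) = -745

-745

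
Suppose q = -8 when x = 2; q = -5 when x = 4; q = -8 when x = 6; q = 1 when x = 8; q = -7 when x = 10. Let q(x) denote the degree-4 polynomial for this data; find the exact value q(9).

Evaluate each Lagrange basis at x = 9:
L_0(9) = (5)·(3)·(1)·(-1)/[(-2)·(-4)·(-6)·(-8)] = -5/128
L_1(9) = (7)·(3)·(1)·(-1)/[(2)·(-2)·(-4)·(-6)] = 7/32
L_2(9) = (7)·(5)·(1)·(-1)/[(4)·(2)·(-2)·(-4)] = -35/64
L_3(9) = (7)·(5)·(3)·(-1)/[(6)·(4)·(2)·(-2)] = 35/32
L_4(9) = (7)·(5)·(3)·(1)/[(8)·(6)·(4)·(2)] = 35/128
Sum: (-8)·(-5/128) + (-5)·(7/32) + (-8)·(-35/64) + 1·(35/32) + (-7)·(35/128) = 355/128

355/128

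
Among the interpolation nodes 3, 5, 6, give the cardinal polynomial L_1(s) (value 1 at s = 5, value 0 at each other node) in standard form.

L_1(s) = (s - 3)(s - 6) / [(2)·(-1)]
       = (s^2 - 9s + 18) / (-2)

L_1(s) = -(1/2)s^2 + (9/2)s - 9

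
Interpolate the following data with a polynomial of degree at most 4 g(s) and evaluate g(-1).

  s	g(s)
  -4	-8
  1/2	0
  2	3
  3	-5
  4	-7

-2353/84

Using Newton's divided-difference form:
g[-4,1/2] = (0 - (-8)) / (1/2 - (-4)) = 16/9
g[1/2,2] = (3 - 0) / (2 - 1/2) = 2
g[2,3] = (-5 - 3) / (3 - 2) = -8
g[3,4] = (-7 - (-5)) / (4 - 3) = -2
g[-4,1/2,2] = (2 - 16/9) / (2 - (-4)) = 1/27
g[1/2,2,3] = (-8 - 2) / (3 - 1/2) = -4
g[2,3,4] = (-2 - (-8)) / (4 - 2) = 3
g[-4,1/2,2,3] = (-4 - 1/27) / (3 - (-4)) = -109/189
g[1/2,2,3,4] = (3 - (-4)) / (4 - 1/2) = 2
g[-4,1/2,2,3,4] = (2 - (-109/189)) / (4 - (-4)) = 487/1512
g(-1) = -8 + (16/9)·(3) + (1/27)·(3)·(-3/2) + (-109/189)·(3)·(-3/2)·(-3) + (487/1512)·(3)·(-3/2)·(-3)·(-4) = -2353/84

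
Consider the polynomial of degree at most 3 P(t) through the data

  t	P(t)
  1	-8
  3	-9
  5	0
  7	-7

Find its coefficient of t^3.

-13/24

The leading coefficient equals the top divided difference P[1,3,5,7].
P[1,3] = (-9 - (-8)) / (3 - 1) = -1/2
P[3,5] = (0 - (-9)) / (5 - 3) = 9/2
P[5,7] = (-7 - 0) / (7 - 5) = -7/2
P[1,3,5] = (9/2 - (-1/2)) / (5 - 1) = 5/4
P[3,5,7] = (-7/2 - 9/2) / (7 - 3) = -2
P[1,3,5,7] = (-2 - 5/4) / (7 - 1) = -13/24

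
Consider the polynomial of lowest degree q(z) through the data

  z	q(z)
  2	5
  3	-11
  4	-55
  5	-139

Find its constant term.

Build the Lagrange basis polynomials:
L_0(z) = (z - 3)(z - 4)(z - 5) / [-6] = -(1/6)z^3 + 2z^2 - (47/6)z + 10
L_1(z) = (z - 2)(z - 4)(z - 5) / [2] = (1/2)z^3 - (11/2)z^2 + 19z - 20
L_2(z) = (z - 2)(z - 3)(z - 5) / [-2] = -(1/2)z^3 + 5z^2 - (31/2)z + 15
L_3(z) = (z - 2)(z - 3)(z - 4) / [6] = (1/6)z^3 - (3/2)z^2 + (13/3)z - 4
q(z) = 5·L_0 + (-11)·L_1 + (-55)·L_2 + (-139)·L_3
Only the constant term is needed; take it from each L_i and combine:
5·(10) + (-11)·(-20) + (-55)·(15) + (-139)·(-4) = 1

1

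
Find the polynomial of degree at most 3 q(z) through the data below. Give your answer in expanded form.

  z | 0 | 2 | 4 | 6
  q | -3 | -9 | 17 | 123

q(z) = z^3 - 2z^2 - 3z - 3

Newton's divided differences:
q[0,2] = (-9 - (-3)) / (2 - 0) = -3
q[2,4] = (17 - (-9)) / (4 - 2) = 13
q[4,6] = (123 - 17) / (6 - 4) = 53
q[0,2,4] = (13 - (-3)) / (4 - 0) = 4
q[2,4,6] = (53 - 13) / (6 - 2) = 10
q[0,2,4,6] = (10 - 4) / (6 - 0) = 1
q(z) = -3 + (-3)·z + 4·z(z - 2) + 1·z(z - 2)(z - 4)
Expanding: q(z) = z^3 - 2z^2 - 3z - 3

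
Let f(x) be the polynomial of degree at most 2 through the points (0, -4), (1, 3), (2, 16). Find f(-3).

11

L_0(-3) = (-4)·(-5)/[(-1)·(-2)] = 10
L_1(-3) = (-3)·(-5)/[(1)·(-1)] = -15
L_2(-3) = (-3)·(-4)/[(2)·(1)] = 6
Sum: (-4)·(10) + 3·(-15) + 16·(6) = 11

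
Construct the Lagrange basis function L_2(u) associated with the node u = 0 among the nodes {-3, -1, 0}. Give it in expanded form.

L_2(u) = (1/3)u^2 + (4/3)u + 1

L_2(u) = (u + 3)(u + 1) / [(3)·(1)]
       = (u^2 + 4u + 3) / (3)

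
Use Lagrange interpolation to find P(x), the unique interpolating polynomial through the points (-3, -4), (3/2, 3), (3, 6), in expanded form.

P(x) = (2/27)x^2 + (5/3)x + 1/3

L_0(x) = (x - 3/2)(x - 3) / [27] = (1/27)x^2 - (1/6)x + 1/6
L_1(x) = (x + 3)(x - 3) / [-27/4] = -(4/27)x^2 + 4/3
L_2(x) = (x + 3)(x - 3/2) / [9] = (1/9)x^2 + (1/6)x - 1/2
P(x) = (-4)·L_0 + 3·L_1 + 6·L_2
  (-4)·L_0(x) = -(4/27)x^2 + (2/3)x - 2/3
  3·L_1(x) = -(4/9)x^2 + 4
  6·L_2(x) = (2/3)x^2 + x - 3
Adding term by term: (2/27)x^2 + (5/3)x + 1/3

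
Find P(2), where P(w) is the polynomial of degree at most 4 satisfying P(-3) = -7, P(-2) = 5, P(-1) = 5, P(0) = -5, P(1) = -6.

38

Evaluate each Lagrange basis at w = 2:
L_0(2) = (4)·(3)·(2)·(1)/[(-1)·(-2)·(-3)·(-4)] = 1
L_1(2) = (5)·(3)·(2)·(1)/[(1)·(-1)·(-2)·(-3)] = -5
L_2(2) = (5)·(4)·(2)·(1)/[(2)·(1)·(-1)·(-2)] = 10
L_3(2) = (5)·(4)·(3)·(1)/[(3)·(2)·(1)·(-1)] = -10
L_4(2) = (5)·(4)·(3)·(2)/[(4)·(3)·(2)·(1)] = 5
Sum: (-7)·(1) + 5·(-5) + 5·(10) + (-5)·(-10) + (-6)·(5) = 38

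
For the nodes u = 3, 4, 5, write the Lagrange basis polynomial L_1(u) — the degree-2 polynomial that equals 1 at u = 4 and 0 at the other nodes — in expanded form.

L_1(u) = (u - 3)(u - 5) / [(1)·(-1)]
       = (u^2 - 8u + 15) / (-1)

L_1(u) = -u^2 + 8u - 15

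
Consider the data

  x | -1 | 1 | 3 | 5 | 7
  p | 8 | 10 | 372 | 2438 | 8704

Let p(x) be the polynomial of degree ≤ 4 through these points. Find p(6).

L_0(6) = (5)·(3)·(1)·(-1)/[(-2)·(-4)·(-6)·(-8)] = -5/128
L_1(6) = (7)·(3)·(1)·(-1)/[(2)·(-2)·(-4)·(-6)] = 7/32
L_2(6) = (7)·(5)·(1)·(-1)/[(4)·(2)·(-2)·(-4)] = -35/64
L_3(6) = (7)·(5)·(3)·(-1)/[(6)·(4)·(2)·(-2)] = 35/32
L_4(6) = (7)·(5)·(3)·(1)/[(8)·(6)·(4)·(2)] = 35/128
Sum: 8·(-5/128) + 10·(7/32) + 372·(-35/64) + 2438·(35/32) + 8704·(35/128) = 4845

4845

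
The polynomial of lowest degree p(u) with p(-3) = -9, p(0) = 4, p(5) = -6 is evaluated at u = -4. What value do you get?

Evaluate each Lagrange basis at u = -4:
L_0(-4) = (-4)·(-9)/[(-3)·(-8)] = 3/2
L_1(-4) = (-1)·(-9)/[(3)·(-5)] = -3/5
L_2(-4) = (-1)·(-4)/[(8)·(5)] = 1/10
Sum: (-9)·(3/2) + 4·(-3/5) + (-6)·(1/10) = -33/2

-33/2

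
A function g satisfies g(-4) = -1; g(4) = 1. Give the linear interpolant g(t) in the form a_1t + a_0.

g(t) = (1/4)t

L_0(t) = (t - 4) / [-8] = -(1/8)t + 1/2
L_1(t) = (t + 4) / [8] = (1/8)t + 1/2
g(t) = (-1)·L_0 + 1·L_1
  (-1)·L_0(t) = (1/8)t - 1/2
  1·L_1(t) = (1/8)t + 1/2
Adding term by term: (1/4)t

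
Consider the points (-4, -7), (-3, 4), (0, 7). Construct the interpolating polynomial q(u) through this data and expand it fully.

Build the Lagrange basis polynomials:
L_0(u) = (u + 3)u / [4] = (1/4)u^2 + (3/4)u
L_1(u) = (u + 4)u / [-3] = -(1/3)u^2 - (4/3)u
L_2(u) = (u + 4)(u + 3) / [12] = (1/12)u^2 + (7/12)u + 1
q(u) = (-7)·L_0 + 4·L_1 + 7·L_2
  (-7)·L_0(u) = -(7/4)u^2 - (21/4)u
  4·L_1(u) = -(4/3)u^2 - (16/3)u
  7·L_2(u) = (7/12)u^2 + (49/12)u + 7
Adding term by term: -(5/2)u^2 - (13/2)u + 7

q(u) = -(5/2)u^2 - (13/2)u + 7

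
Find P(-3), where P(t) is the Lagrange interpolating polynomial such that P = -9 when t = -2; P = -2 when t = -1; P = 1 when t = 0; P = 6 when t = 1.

L_0(-3) = (-2)·(-3)·(-4)/[(-1)·(-2)·(-3)] = 4
L_1(-3) = (-1)·(-3)·(-4)/[(1)·(-1)·(-2)] = -6
L_2(-3) = (-1)·(-2)·(-4)/[(2)·(1)·(-1)] = 4
L_3(-3) = (-1)·(-2)·(-3)/[(3)·(2)·(1)] = -1
Sum: (-9)·(4) + (-2)·(-6) + 1·(4) + 6·(-1) = -26

-26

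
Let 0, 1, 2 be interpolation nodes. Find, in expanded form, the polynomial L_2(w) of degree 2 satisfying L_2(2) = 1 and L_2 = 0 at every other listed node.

L_2(w) = (1/2)w^2 - (1/2)w

L_2(w) = w(w - 1) / [(2)·(1)]
       = (w^2 - w) / (2)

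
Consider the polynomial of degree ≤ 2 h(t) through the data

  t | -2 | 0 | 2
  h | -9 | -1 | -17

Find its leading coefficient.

The leading coefficient equals the top divided difference h[-2,0,2].
h[-2,0] = (-1 - (-9)) / (0 - (-2)) = 4
h[0,2] = (-17 - (-1)) / (2 - 0) = -8
h[-2,0,2] = (-8 - 4) / (2 - (-2)) = -3

-3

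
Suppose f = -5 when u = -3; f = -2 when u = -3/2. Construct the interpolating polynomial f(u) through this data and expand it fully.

Build the Lagrange basis polynomials:
L_0(u) = (u + 3/2) / [-3/2] = -(2/3)u - 1
L_1(u) = (u + 3) / [3/2] = (2/3)u + 2
f(u) = (-5)·L_0 + (-2)·L_1
  (-5)·L_0(u) = (10/3)u + 5
  (-2)·L_1(u) = -(4/3)u - 4
Adding term by term: 2u + 1

f(u) = 2u + 1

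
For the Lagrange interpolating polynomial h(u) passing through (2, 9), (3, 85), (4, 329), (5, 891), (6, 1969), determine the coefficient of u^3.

-3

L_0(u) = (u - 3)(u - 4)(u - 5)(u - 6) / [24] = (1/24)u^4 - (3/4)u^3 + (119/24)u^2 - (57/4)u + 15
L_1(u) = (u - 2)(u - 4)(u - 5)(u - 6) / [-6] = -(1/6)u^4 + (17/6)u^3 - (52/3)u^2 + (134/3)u - 40
L_2(u) = (u - 2)(u - 3)(u - 5)(u - 6) / [4] = (1/4)u^4 - 4u^3 + (91/4)u^2 - 54u + 45
L_3(u) = (u - 2)(u - 3)(u - 4)(u - 6) / [-6] = -(1/6)u^4 + (5/2)u^3 - (40/3)u^2 + 30u - 24
L_4(u) = (u - 2)(u - 3)(u - 4)(u - 5) / [24] = (1/24)u^4 - (7/12)u^3 + (71/24)u^2 - (77/12)u + 5
h(u) = 9·L_0 + 85·L_1 + 329·L_2 + 891·L_3 + 1969·L_4
Only the coefficient of u^3 is needed; take it from each L_i and combine:
9·(-3/4) + 85·(17/6) + 329·(-4) + 891·(5/2) + 1969·(-7/12) = -3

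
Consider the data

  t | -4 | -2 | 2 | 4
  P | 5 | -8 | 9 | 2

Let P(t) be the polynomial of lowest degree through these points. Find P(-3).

Evaluate each Lagrange basis at t = -3:
L_0(-3) = (-1)·(-5)·(-7)/[(-2)·(-6)·(-8)] = 35/96
L_1(-3) = (1)·(-5)·(-7)/[(2)·(-4)·(-6)] = 35/48
L_2(-3) = (1)·(-1)·(-7)/[(6)·(4)·(-2)] = -7/48
L_3(-3) = (1)·(-1)·(-5)/[(8)·(6)·(2)] = 5/96
Sum: 5·(35/96) + (-8)·(35/48) + 9·(-7/48) + 2·(5/96) = -167/32

-167/32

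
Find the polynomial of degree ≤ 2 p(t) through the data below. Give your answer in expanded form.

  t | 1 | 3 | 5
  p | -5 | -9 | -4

p(t) = (9/8)t^2 - (13/2)t + 3/8

L_0(t) = (t - 3)(t - 5) / [8] = (1/8)t^2 - t + 15/8
L_1(t) = (t - 1)(t - 5) / [-4] = -(1/4)t^2 + (3/2)t - 5/4
L_2(t) = (t - 1)(t - 3) / [8] = (1/8)t^2 - (1/2)t + 3/8
p(t) = (-5)·L_0 + (-9)·L_1 + (-4)·L_2
  (-5)·L_0(t) = -(5/8)t^2 + 5t - 75/8
  (-9)·L_1(t) = (9/4)t^2 - (27/2)t + 45/4
  (-4)·L_2(t) = -(1/2)t^2 + 2t - 3/2
Adding term by term: (9/8)t^2 - (13/2)t + 3/8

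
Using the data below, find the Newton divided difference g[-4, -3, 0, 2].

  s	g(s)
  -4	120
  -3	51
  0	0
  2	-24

-2

g[-4,-3] = (51 - 120) / (-3 - (-4)) = -69
g[-3,0] = (0 - 51) / (0 - (-3)) = -17
g[0,2] = (-24 - 0) / (2 - 0) = -12
g[-4,-3,0] = (-17 - (-69)) / (0 - (-4)) = 13
g[-3,0,2] = (-12 - (-17)) / (2 - (-3)) = 1
g[-4,-3,0,2] = (1 - 13) / (2 - (-4)) = -2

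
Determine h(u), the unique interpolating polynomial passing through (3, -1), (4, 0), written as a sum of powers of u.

h(u) = u - 4

Build the Lagrange basis polynomials:
L_0(u) = (u - 4) / [-1] = -u + 4
L_1(u) = (u - 3) / [1] = u - 3
h(u) = (-1)·L_0 + 0·L_1
  (-1)·L_0(u) = u - 4
  0·L_1(u) = 0
Adding term by term: u - 4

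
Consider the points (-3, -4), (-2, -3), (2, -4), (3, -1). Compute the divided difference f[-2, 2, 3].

13/20

f[-2,2] = (-4 - (-3)) / (2 - (-2)) = -1/4
f[2,3] = (-1 - (-4)) / (3 - 2) = 3
f[-2,2,3] = (3 - (-1/4)) / (3 - (-2)) = 13/20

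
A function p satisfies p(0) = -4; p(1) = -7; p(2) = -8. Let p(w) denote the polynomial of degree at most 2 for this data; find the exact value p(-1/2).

Evaluate each Lagrange basis at w = -1/2:
L_0(-1/2) = (-3/2)·(-5/2)/[(-1)·(-2)] = 15/8
L_1(-1/2) = (-1/2)·(-5/2)/[(1)·(-1)] = -5/4
L_2(-1/2) = (-1/2)·(-3/2)/[(2)·(1)] = 3/8
Sum: (-4)·(15/8) + (-7)·(-5/4) + (-8)·(3/8) = -7/4

-7/4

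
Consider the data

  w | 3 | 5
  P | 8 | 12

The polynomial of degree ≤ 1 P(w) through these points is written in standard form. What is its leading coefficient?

2

The leading coefficient equals the top divided difference P[3,5].
P[3,5] = (12 - 8) / (5 - 3) = 2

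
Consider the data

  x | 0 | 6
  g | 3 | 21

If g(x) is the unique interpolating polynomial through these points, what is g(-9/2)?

-21/2

L_0(-9/2) = (-21/2)/[(-6)] = 7/4
L_1(-9/2) = (-9/2)/[(6)] = -3/4
Sum: 3·(7/4) + 21·(-3/4) = -21/2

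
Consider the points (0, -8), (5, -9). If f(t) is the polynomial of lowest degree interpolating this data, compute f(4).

L_0(4) = (-1)/[(-5)] = 1/5
L_1(4) = (4)/[(5)] = 4/5
Sum: (-8)·(1/5) + (-9)·(4/5) = -44/5

-44/5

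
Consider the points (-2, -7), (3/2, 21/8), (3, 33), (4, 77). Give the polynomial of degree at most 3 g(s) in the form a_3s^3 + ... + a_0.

L_0(s) = (s - 3/2)(s - 3)(s - 4) / [-105] = -(1/105)s^3 + (17/210)s^2 - (3/14)s + 6/35
L_1(s) = (s + 2)(s - 3)(s - 4) / [105/8] = (8/105)s^3 - (8/21)s^2 - (16/105)s + 64/35
L_2(s) = (s + 2)(s - 3/2)(s - 4) / [-15/2] = -(2/15)s^3 + (7/15)s^2 + (2/3)s - 8/5
L_3(s) = (s + 2)(s - 3/2)(s - 3) / [15] = (1/15)s^3 - (1/6)s^2 - (3/10)s + 3/5
g(s) = (-7)·L_0 + (21/8)·L_1 + 33·L_2 + 77·L_3
  (-7)·L_0(s) = (1/15)s^3 - (17/30)s^2 + (3/2)s - 6/5
  (21/8)·L_1(s) = (1/5)s^3 - s^2 - (2/5)s + 24/5
  33·L_2(s) = -(22/5)s^3 + (77/5)s^2 + 22s - 264/5
  77·L_3(s) = (77/15)s^3 - (77/6)s^2 - (231/10)s + 231/5
Adding term by term: s^3 + s^2 - 3

g(s) = s^3 + s^2 - 3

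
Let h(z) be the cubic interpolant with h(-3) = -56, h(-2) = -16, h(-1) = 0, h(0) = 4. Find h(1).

Using Newton's divided-difference form:
h[-3,-2] = (-16 - (-56)) / (-2 - (-3)) = 40
h[-2,-1] = (0 - (-16)) / (-1 - (-2)) = 16
h[-1,0] = (4 - 0) / (0 - (-1)) = 4
h[-3,-2,-1] = (16 - 40) / (-1 - (-3)) = -12
h[-2,-1,0] = (4 - 16) / (0 - (-2)) = -6
h[-3,-2,-1,0] = (-6 - (-12)) / (0 - (-3)) = 2
h(1) = -56 + 40·(4) + (-12)·(4)·(3) + 2·(4)·(3)·(2) = 8

8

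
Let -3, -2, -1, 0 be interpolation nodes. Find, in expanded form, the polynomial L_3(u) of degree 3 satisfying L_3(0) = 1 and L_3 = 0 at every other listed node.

L_3(u) = (u + 3)(u + 2)(u + 1) / [(3)·(2)·(1)]
       = (u^3 + 6u^2 + 11u + 6) / (6)

L_3(u) = (1/6)u^3 + u^2 + (11/6)u + 1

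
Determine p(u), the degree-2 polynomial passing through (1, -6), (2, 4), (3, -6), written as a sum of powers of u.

p(u) = -10u^2 + 40u - 36

Newton's divided differences:
p[1,2] = (4 - (-6)) / (2 - 1) = 10
p[2,3] = (-6 - 4) / (3 - 2) = -10
p[1,2,3] = (-10 - 10) / (3 - 1) = -10
p(u) = -6 + 10·(u - 1) + (-10)·(u - 1)(u - 2)
Expanding: p(u) = -10u^2 + 40u - 36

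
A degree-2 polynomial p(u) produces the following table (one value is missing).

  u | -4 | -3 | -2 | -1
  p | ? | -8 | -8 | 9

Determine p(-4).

The 3 known values determine p uniquely (degree ≤ 2).
Evaluate each Lagrange basis at u = -4:
L_0(-4) = (-2)·(-3)/[(-1)·(-2)] = 3
L_1(-4) = (-1)·(-3)/[(1)·(-1)] = -3
L_2(-4) = (-1)·(-2)/[(2)·(1)] = 1
Sum: (-8)·(3) + (-8)·(-3) + 9·(1) = 9

9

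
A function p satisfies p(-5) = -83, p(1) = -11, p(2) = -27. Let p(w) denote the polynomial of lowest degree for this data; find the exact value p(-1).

Using Newton's divided-difference form:
p[-5,1] = (-11 - (-83)) / (1 - (-5)) = 12
p[1,2] = (-27 - (-11)) / (2 - 1) = -16
p[-5,1,2] = (-16 - 12) / (2 - (-5)) = -4
p(-1) = -83 + 12·(4) + (-4)·(4)·(-2) = -3

-3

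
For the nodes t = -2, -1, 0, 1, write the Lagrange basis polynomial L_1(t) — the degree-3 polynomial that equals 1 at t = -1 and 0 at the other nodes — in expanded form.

L_1(t) = (1/2)t^3 + (1/2)t^2 - t

L_1(t) = (t + 2)t(t - 1) / [(1)·(-1)·(-2)]
       = (t^3 + t^2 - 2t) / (2)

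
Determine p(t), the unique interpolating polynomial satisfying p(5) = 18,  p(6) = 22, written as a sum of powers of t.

Build the Lagrange basis polynomials:
L_0(t) = (t - 6) / [-1] = -t + 6
L_1(t) = (t - 5) / [1] = t - 5
p(t) = 18·L_0 + 22·L_1
  18·L_0(t) = -18t + 108
  22·L_1(t) = 22t - 110
Adding term by term: 4t - 2

p(t) = 4t - 2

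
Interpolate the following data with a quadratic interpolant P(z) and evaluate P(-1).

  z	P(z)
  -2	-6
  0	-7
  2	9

-69/8

Using Newton's divided-difference form:
P[-2,0] = (-7 - (-6)) / (0 - (-2)) = -1/2
P[0,2] = (9 - (-7)) / (2 - 0) = 8
P[-2,0,2] = (8 - (-1/2)) / (2 - (-2)) = 17/8
P(-1) = -6 + (-1/2)·(1) + (17/8)·(1)·(-1) = -69/8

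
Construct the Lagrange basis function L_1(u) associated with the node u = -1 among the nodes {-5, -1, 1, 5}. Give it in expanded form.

L_1(u) = (u + 5)(u - 1)(u - 5) / [(4)·(-2)·(-6)]
       = (u^3 - u^2 - 25u + 25) / (48)

L_1(u) = (1/48)u^3 - (1/48)u^2 - (25/48)u + 25/48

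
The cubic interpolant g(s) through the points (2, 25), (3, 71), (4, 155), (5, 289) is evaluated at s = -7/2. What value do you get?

-85

Using Newton's divided-difference form:
g[2,3] = (71 - 25) / (3 - 2) = 46
g[3,4] = (155 - 71) / (4 - 3) = 84
g[4,5] = (289 - 155) / (5 - 4) = 134
g[2,3,4] = (84 - 46) / (4 - 2) = 19
g[3,4,5] = (134 - 84) / (5 - 3) = 25
g[2,3,4,5] = (25 - 19) / (5 - 2) = 2
g(-7/2) = 25 + 46·(-11/2) + 19·(-11/2)·(-13/2) + 2·(-11/2)·(-13/2)·(-15/2) = -85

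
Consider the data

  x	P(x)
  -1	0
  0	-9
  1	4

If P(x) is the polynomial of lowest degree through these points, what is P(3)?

96

Evaluate each Lagrange basis at x = 3:
L_0(3) = (3)·(2)/[(-1)·(-2)] = 3
L_1(3) = (4)·(2)/[(1)·(-1)] = -8
L_2(3) = (4)·(3)/[(2)·(1)] = 6
Sum: 0 + (-9)·(-8) + 4·(6) = 96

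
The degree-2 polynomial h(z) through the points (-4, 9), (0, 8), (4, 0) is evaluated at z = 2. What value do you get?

39/8

Using Newton's divided-difference form:
h[-4,0] = (8 - 9) / (0 - (-4)) = -1/4
h[0,4] = (0 - 8) / (4 - 0) = -2
h[-4,0,4] = (-2 - (-1/4)) / (4 - (-4)) = -7/32
h(2) = 9 + (-1/4)·(6) + (-7/32)·(6)·(2) = 39/8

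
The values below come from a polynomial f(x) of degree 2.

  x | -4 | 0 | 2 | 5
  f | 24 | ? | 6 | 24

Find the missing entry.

4

The 3 known values determine f uniquely (degree ≤ 2).
L_0(0) = (-2)·(-5)/[(-6)·(-9)] = 5/27
L_1(0) = (4)·(-5)/[(6)·(-3)] = 10/9
L_2(0) = (4)·(-2)/[(9)·(3)] = -8/27
Sum: 24·(5/27) + 6·(10/9) + 24·(-8/27) = 4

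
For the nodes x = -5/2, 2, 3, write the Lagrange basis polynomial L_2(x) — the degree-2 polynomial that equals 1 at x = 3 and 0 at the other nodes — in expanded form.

L_2(x) = (2/11)x^2 + (1/11)x - 10/11

L_2(x) = (x + 5/2)(x - 2) / [(11/2)·(1)]
       = (x^2 + (1/2)x - 5) / (11/2)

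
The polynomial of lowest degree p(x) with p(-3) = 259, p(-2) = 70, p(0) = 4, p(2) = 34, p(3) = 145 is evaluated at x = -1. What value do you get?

L_0(-1) = (1)·(-1)·(-3)·(-4)/[(-1)·(-3)·(-5)·(-6)] = -2/15
L_1(-1) = (2)·(-1)·(-3)·(-4)/[(1)·(-2)·(-4)·(-5)] = 3/5
L_2(-1) = (2)·(1)·(-3)·(-4)/[(3)·(2)·(-2)·(-3)] = 2/3
L_3(-1) = (2)·(1)·(-1)·(-4)/[(5)·(4)·(2)·(-1)] = -1/5
L_4(-1) = (2)·(1)·(-1)·(-3)/[(6)·(5)·(3)·(1)] = 1/15
Sum: 259·(-2/15) + 70·(3/5) + 4·(2/3) + 34·(-1/5) + 145·(1/15) = 13

13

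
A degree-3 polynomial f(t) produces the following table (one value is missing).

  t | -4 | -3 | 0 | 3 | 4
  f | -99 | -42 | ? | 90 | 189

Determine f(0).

-3

The 4 known values determine f uniquely (degree ≤ 3).
Evaluate each Lagrange basis at t = 0:
L_0(0) = (3)·(-3)·(-4)/[(-1)·(-7)·(-8)] = -9/14
L_1(0) = (4)·(-3)·(-4)/[(1)·(-6)·(-7)] = 8/7
L_2(0) = (4)·(3)·(-4)/[(7)·(6)·(-1)] = 8/7
L_3(0) = (4)·(3)·(-3)/[(8)·(7)·(1)] = -9/14
Sum: (-99)·(-9/14) + (-42)·(8/7) + 90·(8/7) + 189·(-9/14) = -3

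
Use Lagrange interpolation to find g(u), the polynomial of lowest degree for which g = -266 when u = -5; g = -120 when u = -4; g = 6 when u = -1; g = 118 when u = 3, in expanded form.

g(u) = 3u^3 + 4u^2 - u + 4

L_0(u) = (u + 4)(u + 1)(u - 3) / [-32] = -(1/32)u^3 - (1/16)u^2 + (11/32)u + 3/8
L_1(u) = (u + 5)(u + 1)(u - 3) / [21] = (1/21)u^3 + (1/7)u^2 - (13/21)u - 5/7
L_2(u) = (u + 5)(u + 4)(u - 3) / [-48] = -(1/48)u^3 - (1/8)u^2 + (7/48)u + 5/4
L_3(u) = (u + 5)(u + 4)(u + 1) / [224] = (1/224)u^3 + (5/112)u^2 + (29/224)u + 5/56
g(u) = (-266)·L_0 + (-120)·L_1 + 6·L_2 + 118·L_3
  (-266)·L_0(u) = (133/16)u^3 + (133/8)u^2 - (1463/16)u - 399/4
  (-120)·L_1(u) = -(40/7)u^3 - (120/7)u^2 + (520/7)u + 600/7
  6·L_2(u) = -(1/8)u^3 - (3/4)u^2 + (7/8)u + 15/2
  118·L_3(u) = (59/112)u^3 + (295/56)u^2 + (1711/112)u + 295/28
Adding term by term: 3u^3 + 4u^2 - u + 4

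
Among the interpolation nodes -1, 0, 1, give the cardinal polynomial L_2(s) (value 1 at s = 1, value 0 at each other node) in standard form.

L_2(s) = (s + 1)s / [(2)·(1)]
       = (s^2 + s) / (2)

L_2(s) = (1/2)s^2 + (1/2)s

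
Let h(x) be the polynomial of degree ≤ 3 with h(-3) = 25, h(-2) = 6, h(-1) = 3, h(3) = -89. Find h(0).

L_0(0) = (2)·(1)·(-3)/[(-1)·(-2)·(-6)] = 1/2
L_1(0) = (3)·(1)·(-3)/[(1)·(-1)·(-5)] = -9/5
L_2(0) = (3)·(2)·(-3)/[(2)·(1)·(-4)] = 9/4
L_3(0) = (3)·(2)·(1)/[(6)·(5)·(4)] = 1/20
Sum: 25·(1/2) + 6·(-9/5) + 3·(9/4) + (-89)·(1/20) = 4

4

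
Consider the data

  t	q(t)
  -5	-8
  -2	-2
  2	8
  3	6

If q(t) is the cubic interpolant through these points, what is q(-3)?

L_0(-3) = (-1)·(-5)·(-6)/[(-3)·(-7)·(-8)] = 5/28
L_1(-3) = (2)·(-5)·(-6)/[(3)·(-4)·(-5)] = 1
L_2(-3) = (2)·(-1)·(-6)/[(7)·(4)·(-1)] = -3/7
L_3(-3) = (2)·(-1)·(-5)/[(8)·(5)·(1)] = 1/4
Sum: (-8)·(5/28) + (-2)·(1) + 8·(-3/7) + 6·(1/4) = -75/14

-75/14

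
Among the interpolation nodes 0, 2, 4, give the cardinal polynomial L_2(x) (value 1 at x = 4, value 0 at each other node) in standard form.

L_2(x) = x(x - 2) / [(4)·(2)]
       = (x^2 - 2x) / (8)

L_2(x) = (1/8)x^2 - (1/4)x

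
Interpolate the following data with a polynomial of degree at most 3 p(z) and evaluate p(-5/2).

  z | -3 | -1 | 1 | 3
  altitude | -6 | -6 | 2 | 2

Evaluate each Lagrange basis at z = -5/2:
L_0(-5/2) = (-3/2)·(-7/2)·(-11/2)/[(-2)·(-4)·(-6)] = 77/128
L_1(-5/2) = (1/2)·(-7/2)·(-11/2)/[(2)·(-2)·(-4)] = 77/128
L_2(-5/2) = (1/2)·(-3/2)·(-11/2)/[(4)·(2)·(-2)] = -33/128
L_3(-5/2) = (1/2)·(-3/2)·(-7/2)/[(6)·(4)·(2)] = 7/128
Sum: (-6)·(77/128) + (-6)·(77/128) + 2·(-33/128) + 2·(7/128) = -61/8

-61/8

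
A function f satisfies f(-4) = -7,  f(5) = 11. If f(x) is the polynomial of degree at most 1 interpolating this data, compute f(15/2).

L_0(15/2) = (5/2)/[(-9)] = -5/18
L_1(15/2) = (23/2)/[(9)] = 23/18
Sum: (-7)·(-5/18) + 11·(23/18) = 16

16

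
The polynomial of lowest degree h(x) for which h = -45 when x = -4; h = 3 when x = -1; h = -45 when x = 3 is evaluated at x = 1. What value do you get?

-5

L_0(1) = (2)·(-2)/[(-3)·(-7)] = -4/21
L_1(1) = (5)·(-2)/[(3)·(-4)] = 5/6
L_2(1) = (5)·(2)/[(7)·(4)] = 5/14
Sum: (-45)·(-4/21) + 3·(5/6) + (-45)·(5/14) = -5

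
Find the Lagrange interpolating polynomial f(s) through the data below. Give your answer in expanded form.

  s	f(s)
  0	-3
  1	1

f(s) = 4s - 3

Build the Lagrange basis polynomials:
L_0(s) = (s - 1) / [-1] = -s + 1
L_1(s) = s / [1] = s
f(s) = (-3)·L_0 + 1·L_1
  (-3)·L_0(s) = 3s - 3
  1·L_1(s) = s
Adding term by term: 4s - 3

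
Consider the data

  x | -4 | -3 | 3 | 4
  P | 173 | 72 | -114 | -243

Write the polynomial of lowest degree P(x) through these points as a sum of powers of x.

L_0(x) = (x + 3)(x - 3)(x - 4) / [-56] = -(1/56)x^3 + (1/14)x^2 + (9/56)x - 9/14
L_1(x) = (x + 4)(x - 3)(x - 4) / [42] = (1/42)x^3 - (1/14)x^2 - (8/21)x + 8/7
L_2(x) = (x + 4)(x + 3)(x - 4) / [-42] = -(1/42)x^3 - (1/14)x^2 + (8/21)x + 8/7
L_3(x) = (x + 4)(x + 3)(x - 3) / [56] = (1/56)x^3 + (1/14)x^2 - (9/56)x - 9/14
P(x) = 173·L_0 + 72·L_1 + (-114)·L_2 + (-243)·L_3
  173·L_0(x) = -(173/56)x^3 + (173/14)x^2 + (1557/56)x - 1557/14
  72·L_1(x) = (12/7)x^3 - (36/7)x^2 - (192/7)x + 576/7
  (-114)·L_2(x) = (19/7)x^3 + (57/7)x^2 - (304/7)x - 912/7
  (-243)·L_3(x) = -(243/56)x^3 - (243/14)x^2 + (2187/56)x + 2187/14
Adding term by term: -3x^3 - 2x^2 - 4x - 3

P(x) = -3x^3 - 2x^2 - 4x - 3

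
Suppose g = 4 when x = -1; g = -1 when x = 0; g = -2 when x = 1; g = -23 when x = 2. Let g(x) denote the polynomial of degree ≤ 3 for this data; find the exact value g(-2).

Evaluate each Lagrange basis at x = -2:
L_0(-2) = (-2)·(-3)·(-4)/[(-1)·(-2)·(-3)] = 4
L_1(-2) = (-1)·(-3)·(-4)/[(1)·(-1)·(-2)] = -6
L_2(-2) = (-1)·(-2)·(-4)/[(2)·(1)·(-1)] = 4
L_3(-2) = (-1)·(-2)·(-3)/[(3)·(2)·(1)] = -1
Sum: 4·(4) + (-1)·(-6) + (-2)·(4) + (-23)·(-1) = 37

37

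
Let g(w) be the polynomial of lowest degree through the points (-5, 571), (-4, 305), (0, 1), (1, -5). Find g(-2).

49

Using Newton's divided-difference form:
g[-5,-4] = (305 - 571) / (-4 - (-5)) = -266
g[-4,0] = (1 - 305) / (0 - (-4)) = -76
g[0,1] = (-5 - 1) / (1 - 0) = -6
g[-5,-4,0] = (-76 - (-266)) / (0 - (-5)) = 38
g[-4,0,1] = (-6 - (-76)) / (1 - (-4)) = 14
g[-5,-4,0,1] = (14 - 38) / (1 - (-5)) = -4
g(-2) = 571 + (-266)·(3) + 38·(3)·(2) + (-4)·(3)·(2)·(-2) = 49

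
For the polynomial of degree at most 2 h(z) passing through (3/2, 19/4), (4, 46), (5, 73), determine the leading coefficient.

3

L_0(z) = (z - 4)(z - 5) / [35/4] = (4/35)z^2 - (36/35)z + 16/7
L_1(z) = (z - 3/2)(z - 5) / [-5/2] = -(2/5)z^2 + (13/5)z - 3
L_2(z) = (z - 3/2)(z - 4) / [7/2] = (2/7)z^2 - (11/7)z + 12/7
h(z) = (19/4)·L_0 + 46·L_1 + 73·L_2
Only the coefficient of z^2 is needed; take it from each L_i and combine:
(19/4)·(4/35) + 46·(-2/5) + 73·(2/7) = 3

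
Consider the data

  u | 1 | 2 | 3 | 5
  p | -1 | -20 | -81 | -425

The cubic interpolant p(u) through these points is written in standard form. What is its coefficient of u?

Build the Lagrange basis polynomials:
L_0(u) = (u - 2)(u - 3)(u - 5) / [-8] = -(1/8)u^3 + (5/4)u^2 - (31/8)u + 15/4
L_1(u) = (u - 1)(u - 3)(u - 5) / [3] = (1/3)u^3 - 3u^2 + (23/3)u - 5
L_2(u) = (u - 1)(u - 2)(u - 5) / [-4] = -(1/4)u^3 + 2u^2 - (17/4)u + 5/2
L_3(u) = (u - 1)(u - 2)(u - 3) / [24] = (1/24)u^3 - (1/4)u^2 + (11/24)u - 1/4
p(u) = (-1)·L_0 + (-20)·L_1 + (-81)·L_2 + (-425)·L_3
Only the coefficient of u is needed; take it from each L_i and combine:
(-1)·(-31/8) + (-20)·(23/3) + (-81)·(-17/4) + (-425)·(11/24) = 0

0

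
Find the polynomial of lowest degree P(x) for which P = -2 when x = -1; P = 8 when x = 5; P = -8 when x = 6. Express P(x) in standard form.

P(x) = -(53/21)x^2 + (247/21)x + 86/7

Build the Lagrange basis polynomials:
L_0(x) = (x - 5)(x - 6) / [42] = (1/42)x^2 - (11/42)x + 5/7
L_1(x) = (x + 1)(x - 6) / [-6] = -(1/6)x^2 + (5/6)x + 1
L_2(x) = (x + 1)(x - 5) / [7] = (1/7)x^2 - (4/7)x - 5/7
P(x) = (-2)·L_0 + 8·L_1 + (-8)·L_2
  (-2)·L_0(x) = -(1/21)x^2 + (11/21)x - 10/7
  8·L_1(x) = -(4/3)x^2 + (20/3)x + 8
  (-8)·L_2(x) = -(8/7)x^2 + (32/7)x + 40/7
Adding term by term: -(53/21)x^2 + (247/21)x + 86/7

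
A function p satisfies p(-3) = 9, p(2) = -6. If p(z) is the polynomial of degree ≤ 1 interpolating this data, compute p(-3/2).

Evaluate each Lagrange basis at z = -3/2:
L_0(-3/2) = (-7/2)/[(-5)] = 7/10
L_1(-3/2) = (3/2)/[(5)] = 3/10
Sum: 9·(7/10) + (-6)·(3/10) = 9/2

9/2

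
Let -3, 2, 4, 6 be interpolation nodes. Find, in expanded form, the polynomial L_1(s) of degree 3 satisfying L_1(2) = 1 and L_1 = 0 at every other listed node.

L_1(s) = (s + 3)(s - 4)(s - 6) / [(5)·(-2)·(-4)]
       = (s^3 - 7s^2 - 6s + 72) / (40)

L_1(s) = (1/40)s^3 - (7/40)s^2 - (3/20)s + 9/5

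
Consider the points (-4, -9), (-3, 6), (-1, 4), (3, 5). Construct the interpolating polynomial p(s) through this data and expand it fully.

L_0(s) = (s + 3)(s + 1)(s - 3) / [-21] = -(1/21)s^3 - (1/21)s^2 + (3/7)s + 3/7
L_1(s) = (s + 4)(s + 1)(s - 3) / [12] = (1/12)s^3 + (1/6)s^2 - (11/12)s - 1
L_2(s) = (s + 4)(s + 3)(s - 3) / [-24] = -(1/24)s^3 - (1/6)s^2 + (3/8)s + 3/2
L_3(s) = (s + 4)(s + 3)(s + 1) / [168] = (1/168)s^3 + (1/21)s^2 + (19/168)s + 1/14
p(s) = (-9)·L_0 + 6·L_1 + 4·L_2 + 5·L_3
  (-9)·L_0(s) = (3/7)s^3 + (3/7)s^2 - (27/7)s - 27/7
  6·L_1(s) = (1/2)s^3 + s^2 - (11/2)s - 6
  4·L_2(s) = -(1/6)s^3 - (2/3)s^2 + (3/2)s + 6
  5·L_3(s) = (5/168)s^3 + (5/21)s^2 + (95/168)s + 5/14
Adding term by term: (19/24)s^3 + s^2 - (175/24)s - 7/2

p(s) = (19/24)s^3 + s^2 - (175/24)s - 7/2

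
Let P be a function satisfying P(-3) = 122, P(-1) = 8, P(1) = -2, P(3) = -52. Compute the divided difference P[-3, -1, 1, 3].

P[-3,-1] = (8 - 122) / (-1 - (-3)) = -57
P[-1,1] = (-2 - 8) / (1 - (-1)) = -5
P[1,3] = (-52 - (-2)) / (3 - 1) = -25
P[-3,-1,1] = (-5 - (-57)) / (1 - (-3)) = 13
P[-1,1,3] = (-25 - (-5)) / (3 - (-1)) = -5
P[-3,-1,1,3] = (-5 - 13) / (3 - (-3)) = -3

-3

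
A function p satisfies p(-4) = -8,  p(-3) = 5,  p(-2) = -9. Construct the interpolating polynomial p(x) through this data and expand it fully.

p(x) = -(27/2)x^2 - (163/2)x - 118

Newton's divided differences:
p[-4,-3] = (5 - (-8)) / (-3 - (-4)) = 13
p[-3,-2] = (-9 - 5) / (-2 - (-3)) = -14
p[-4,-3,-2] = (-14 - 13) / (-2 - (-4)) = -27/2
p(x) = -8 + 13·(x + 4) + (-27/2)·(x + 4)(x + 3)
Expanding: p(x) = -(27/2)x^2 - (163/2)x - 118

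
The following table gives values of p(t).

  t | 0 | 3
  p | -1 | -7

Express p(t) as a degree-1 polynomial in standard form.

p(t) = -2t - 1

Build the Lagrange basis polynomials:
L_0(t) = (t - 3) / [-3] = -(1/3)t + 1
L_1(t) = t / [3] = (1/3)t
p(t) = (-1)·L_0 + (-7)·L_1
  (-1)·L_0(t) = (1/3)t - 1
  (-7)·L_1(t) = -(7/3)t
Adding term by term: -2t - 1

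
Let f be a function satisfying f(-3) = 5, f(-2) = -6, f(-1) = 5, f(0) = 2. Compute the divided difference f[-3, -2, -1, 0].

f[-3,-2] = (-6 - 5) / (-2 - (-3)) = -11
f[-2,-1] = (5 - (-6)) / (-1 - (-2)) = 11
f[-1,0] = (2 - 5) / (0 - (-1)) = -3
f[-3,-2,-1] = (11 - (-11)) / (-1 - (-3)) = 11
f[-2,-1,0] = (-3 - 11) / (0 - (-2)) = -7
f[-3,-2,-1,0] = (-7 - 11) / (0 - (-3)) = -6

-6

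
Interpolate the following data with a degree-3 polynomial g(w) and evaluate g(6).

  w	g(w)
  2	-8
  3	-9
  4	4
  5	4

Using Newton's divided-difference form:
g[2,3] = (-9 - (-8)) / (3 - 2) = -1
g[3,4] = (4 - (-9)) / (4 - 3) = 13
g[4,5] = (4 - 4) / (5 - 4) = 0
g[2,3,4] = (13 - (-1)) / (4 - 2) = 7
g[3,4,5] = (0 - 13) / (5 - 3) = -13/2
g[2,3,4,5] = (-13/2 - 7) / (5 - 2) = -9/2
g(6) = -8 + (-1)·(4) + 7·(4)·(3) + (-9/2)·(4)·(3)·(2) = -36

-36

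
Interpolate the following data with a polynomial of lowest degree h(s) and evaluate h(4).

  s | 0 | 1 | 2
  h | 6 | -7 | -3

Evaluate each Lagrange basis at s = 4:
L_0(4) = (3)·(2)/[(-1)·(-2)] = 3
L_1(4) = (4)·(2)/[(1)·(-1)] = -8
L_2(4) = (4)·(3)/[(2)·(1)] = 6
Sum: 6·(3) + (-7)·(-8) + (-3)·(6) = 56

56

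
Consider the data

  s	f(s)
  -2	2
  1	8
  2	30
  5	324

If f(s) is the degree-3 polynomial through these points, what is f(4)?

176

Using Newton's divided-difference form:
f[-2,1] = (8 - 2) / (1 - (-2)) = 2
f[1,2] = (30 - 8) / (2 - 1) = 22
f[2,5] = (324 - 30) / (5 - 2) = 98
f[-2,1,2] = (22 - 2) / (2 - (-2)) = 5
f[1,2,5] = (98 - 22) / (5 - 1) = 19
f[-2,1,2,5] = (19 - 5) / (5 - (-2)) = 2
f(4) = 2 + 2·(6) + 5·(6)·(3) + 2·(6)·(3)·(2) = 176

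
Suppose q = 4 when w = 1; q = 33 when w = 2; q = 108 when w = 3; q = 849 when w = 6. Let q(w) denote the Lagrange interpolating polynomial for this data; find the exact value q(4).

253

L_0(4) = (2)·(1)·(-2)/[(-1)·(-2)·(-5)] = 2/5
L_1(4) = (3)·(1)·(-2)/[(1)·(-1)·(-4)] = -3/2
L_2(4) = (3)·(2)·(-2)/[(2)·(1)·(-3)] = 2
L_3(4) = (3)·(2)·(1)/[(5)·(4)·(3)] = 1/10
Sum: 4·(2/5) + 33·(-3/2) + 108·(2) + 849·(1/10) = 253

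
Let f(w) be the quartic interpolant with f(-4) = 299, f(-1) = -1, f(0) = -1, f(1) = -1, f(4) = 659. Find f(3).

215

Using Newton's divided-difference form:
f[-4,-1] = (-1 - 299) / (-1 - (-4)) = -100
f[-1,0] = (-1 - (-1)) / (0 - (-1)) = 0
f[0,1] = (-1 - (-1)) / (1 - 0) = 0
f[1,4] = (659 - (-1)) / (4 - 1) = 220
f[-4,-1,0] = (0 - (-100)) / (0 - (-4)) = 25
f[-1,0,1] = (0 - 0) / (1 - (-1)) = 0
f[0,1,4] = (220 - 0) / (4 - 0) = 55
f[-4,-1,0,1] = (0 - 25) / (1 - (-4)) = -5
f[-1,0,1,4] = (55 - 0) / (4 - (-1)) = 11
f[-4,-1,0,1,4] = (11 - (-5)) / (4 - (-4)) = 2
f(3) = 299 + (-100)·(7) + 25·(7)·(4) + (-5)·(7)·(4)·(3) + 2·(7)·(4)·(3)·(2) = 215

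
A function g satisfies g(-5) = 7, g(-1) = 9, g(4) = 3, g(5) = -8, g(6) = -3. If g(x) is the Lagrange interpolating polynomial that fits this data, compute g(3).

L_0(3) = (4)·(-1)·(-2)·(-3)/[(-4)·(-9)·(-10)·(-11)] = -1/165
L_1(3) = (8)·(-1)·(-2)·(-3)/[(4)·(-5)·(-6)·(-7)] = 2/35
L_2(3) = (8)·(4)·(-2)·(-3)/[(9)·(5)·(-1)·(-2)] = 32/15
L_3(3) = (8)·(4)·(-1)·(-3)/[(10)·(6)·(1)·(-1)] = -8/5
L_4(3) = (8)·(4)·(-1)·(-2)/[(11)·(7)·(2)·(1)] = 32/77
Sum: 7·(-1/165) + 9·(2/35) + 3·(32/15) + (-8)·(-8/5) + (-3)·(32/77) = 21281/1155

21281/1155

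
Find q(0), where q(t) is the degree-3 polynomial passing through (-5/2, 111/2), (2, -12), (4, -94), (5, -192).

Using Newton's divided-difference form:
q[-5/2,2] = (-12 - 111/2) / (2 - (-5/2)) = -15
q[2,4] = (-94 - (-12)) / (4 - 2) = -41
q[4,5] = (-192 - (-94)) / (5 - 4) = -98
q[-5/2,2,4] = (-41 - (-15)) / (4 - (-5/2)) = -4
q[2,4,5] = (-98 - (-41)) / (5 - 2) = -19
q[-5/2,2,4,5] = (-19 - (-4)) / (5 - (-5/2)) = -2
q(0) = 111/2 + (-15)·(5/2) + (-4)·(5/2)·(-2) + (-2)·(5/2)·(-2)·(-4) = -2

-2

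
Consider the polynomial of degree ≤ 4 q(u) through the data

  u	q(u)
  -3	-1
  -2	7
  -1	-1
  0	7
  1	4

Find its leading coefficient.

The leading coefficient equals the top divided difference q[-3,-2,-1,0,1].
q[-3,-2] = (7 - (-1)) / (-2 - (-3)) = 8
q[-2,-1] = (-1 - 7) / (-1 - (-2)) = -8
q[-1,0] = (7 - (-1)) / (0 - (-1)) = 8
q[0,1] = (4 - 7) / (1 - 0) = -3
q[-3,-2,-1] = (-8 - 8) / (-1 - (-3)) = -8
q[-2,-1,0] = (8 - (-8)) / (0 - (-2)) = 8
q[-1,0,1] = (-3 - 8) / (1 - (-1)) = -11/2
q[-3,-2,-1,0] = (8 - (-8)) / (0 - (-3)) = 16/3
q[-2,-1,0,1] = (-11/2 - 8) / (1 - (-2)) = -9/2
q[-3,-2,-1,0,1] = (-9/2 - 16/3) / (1 - (-3)) = -59/24

-59/24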